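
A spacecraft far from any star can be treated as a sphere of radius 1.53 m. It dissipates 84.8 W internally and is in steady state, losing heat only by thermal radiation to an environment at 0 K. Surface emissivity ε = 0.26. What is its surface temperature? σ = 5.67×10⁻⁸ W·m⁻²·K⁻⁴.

T ≈ 118 K

Steady state: internal power = radiated power, P = εσA T⁴.
Radiating area A = 4πr² = 29.42 m².
T⁴ = P/(εσA) = 84.8/(0.26·5.67×10⁻⁸·29.42) = 1.955×10⁸ K⁴.
T = (1.955×10⁸)^(1/4).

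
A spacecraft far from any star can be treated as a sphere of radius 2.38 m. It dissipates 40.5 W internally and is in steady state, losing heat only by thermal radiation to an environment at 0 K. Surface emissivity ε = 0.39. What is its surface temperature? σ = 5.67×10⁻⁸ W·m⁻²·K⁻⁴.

Steady state: internal power = radiated power, P = εσA T⁴.
Radiating area A = 4πr² = 71.18 m².
T⁴ = P/(εσA) = 40.5/(0.39·5.67×10⁻⁸·71.18) = 2.573×10⁷ K⁴.
T = (2.573×10⁷)^(1/4).

T ≈ 71.2 K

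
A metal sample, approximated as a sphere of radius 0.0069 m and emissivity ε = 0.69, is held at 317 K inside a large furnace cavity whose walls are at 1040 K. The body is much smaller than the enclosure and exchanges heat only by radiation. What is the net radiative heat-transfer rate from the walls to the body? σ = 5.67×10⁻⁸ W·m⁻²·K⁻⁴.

P_net ≈ 27.1 W

For a small grey body in a large enclosure: P_net = εσA(T_body⁴ − T_wall⁴).
A = 4πr² = 5.983×10⁻⁴ m²; T_body⁴ − T_wall⁴ = 1.010×10¹⁰ − 1.170×10¹² = -1.160×10¹² K⁴.
|P_net| = 0.69·5.67×10⁻⁸·5.983×10⁻⁴·1.160×10¹².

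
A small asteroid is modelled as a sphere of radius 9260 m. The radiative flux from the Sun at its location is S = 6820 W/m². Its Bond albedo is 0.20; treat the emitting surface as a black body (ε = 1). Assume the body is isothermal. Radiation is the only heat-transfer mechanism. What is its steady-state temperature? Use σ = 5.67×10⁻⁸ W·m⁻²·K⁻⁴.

At equilibrium, absorbed power = emitted power.
Absorbing cross-section = πr² = 2.694×10⁸ m²; emitting surface = 4πr² = 1.078×10⁹ m² (ratio 4).
(1−a)S·A_cross = εσ·A_surf·T⁴  ⇒  T⁴ = (1−a)S/(4σ).
T⁴ = 0.800·6820/(4·5.67×10⁻⁸) = 2.406×10¹⁰ K⁴.
T = (2.406×10¹⁰)^(1/4).

T ≈ 394 K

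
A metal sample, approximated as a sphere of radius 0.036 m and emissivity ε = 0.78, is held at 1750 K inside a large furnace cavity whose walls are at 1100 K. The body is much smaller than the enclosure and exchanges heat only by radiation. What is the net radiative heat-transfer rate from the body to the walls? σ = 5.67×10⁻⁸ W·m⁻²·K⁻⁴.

P_net ≈ 5700 W

For a small grey body in a large enclosure: P_net = εσA(T_body⁴ − T_wall⁴).
A = 4πr² = 0.01629 m²; T_body⁴ − T_wall⁴ = 9.379×10¹² − 1.464×10¹² = 7.915×10¹² K⁴.
|P_net| = 0.78·5.67×10⁻⁸·0.01629·7.915×10¹².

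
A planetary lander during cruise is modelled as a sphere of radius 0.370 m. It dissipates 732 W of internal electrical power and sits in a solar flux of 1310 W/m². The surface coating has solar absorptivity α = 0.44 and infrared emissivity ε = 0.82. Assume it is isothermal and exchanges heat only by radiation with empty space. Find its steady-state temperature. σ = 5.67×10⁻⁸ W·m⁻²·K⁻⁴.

At steady state, absorbed solar power + internal power = radiated power.
Absorbed: α·S·A_cross = 0.44·1310·0.4301 = 247.9 W (cross-section πr²).
Total input = 247.9 + 732 = 979.9 W.
Radiated: εσ·A_surf·T⁴ with A_surf = 4πr² = 1.720 m².
T⁴ = 979.9/(0.82·5.67×10⁻⁸·1.720) = 1.225×10¹⁰ K⁴.

T ≈ 333 K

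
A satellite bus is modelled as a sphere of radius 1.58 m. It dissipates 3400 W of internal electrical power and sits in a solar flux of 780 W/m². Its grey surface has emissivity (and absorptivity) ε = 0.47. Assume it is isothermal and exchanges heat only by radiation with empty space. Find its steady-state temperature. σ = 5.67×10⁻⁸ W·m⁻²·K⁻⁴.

At steady state, absorbed solar power + internal power = radiated power.
Absorbed: α·S·A_cross = 0.47·780·7.843 = 2875 W (cross-section πr²).
Total input = 2875 + 3400 = 6275 W.
Radiated: εσ·A_surf·T⁴ with A_surf = 4πr² = 31.37 m².
T⁴ = 6275/(0.47·5.67×10⁻⁸·31.37) = 7.506×10⁹ K⁴.

T ≈ 294 K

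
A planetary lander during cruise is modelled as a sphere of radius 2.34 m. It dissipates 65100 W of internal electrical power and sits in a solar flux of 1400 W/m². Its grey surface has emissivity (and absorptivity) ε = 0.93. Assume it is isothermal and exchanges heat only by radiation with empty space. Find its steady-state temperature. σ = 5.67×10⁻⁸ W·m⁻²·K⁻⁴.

T ≈ 394 K

At steady state, absorbed solar power + internal power = radiated power.
Absorbed: α·S·A_cross = 0.93·1400·17.20 = 22400 W (cross-section πr²).
Total input = 22400 + 65100 = 87500 W.
Radiated: εσ·A_surf·T⁴ with A_surf = 4πr² = 68.81 m².
T⁴ = 87500/(0.93·5.67×10⁻⁸·68.81) = 2.411×10¹⁰ K⁴.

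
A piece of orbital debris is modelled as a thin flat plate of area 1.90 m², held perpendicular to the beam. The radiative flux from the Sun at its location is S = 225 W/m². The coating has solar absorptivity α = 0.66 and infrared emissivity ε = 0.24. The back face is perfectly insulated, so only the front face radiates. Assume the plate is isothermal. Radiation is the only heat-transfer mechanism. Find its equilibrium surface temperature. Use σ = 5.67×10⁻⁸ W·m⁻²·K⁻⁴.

At equilibrium, absorbed power = emitted power.
Absorbing cross-section = A = 1.900 m²; emitting surface = A = 1.900 m² (ratio 1).
αS·A_cross = εσ·A_surf·T⁴  ⇒  T⁴ = αS/(ε·1σ).
T⁴ = 0.660·225/(0.24·1·5.67×10⁻⁸) = 1.091×10¹⁰ K⁴.
T = (1.091×10¹⁰)^(1/4).

T ≈ 323 K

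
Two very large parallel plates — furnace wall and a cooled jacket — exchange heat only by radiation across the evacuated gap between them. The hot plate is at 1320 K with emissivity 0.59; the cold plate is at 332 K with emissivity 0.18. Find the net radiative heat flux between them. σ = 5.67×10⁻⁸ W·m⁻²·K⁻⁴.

For two infinite grey parallel plates, q = σ(T₁⁴ − T₂⁴)/(1/ε₁ + 1/ε₂ − 1).
T₁⁴ − T₂⁴ = 3.036×10¹² − 1.215×10¹⁰ = 3.024×10¹² K⁴.
1/ε₁ + 1/ε₂ − 1 = 1.695 + 5.556 − 1 = 6.250.
q = 5.67×10⁻⁸ × 3.024×10¹² / 6.250.

q ≈ 27400 W/m²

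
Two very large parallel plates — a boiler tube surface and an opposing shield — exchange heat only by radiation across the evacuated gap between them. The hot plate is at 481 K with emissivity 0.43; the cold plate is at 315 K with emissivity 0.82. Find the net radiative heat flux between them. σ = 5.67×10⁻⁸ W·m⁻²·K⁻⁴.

For two infinite grey parallel plates, q = σ(T₁⁴ − T₂⁴)/(1/ε₁ + 1/ε₂ − 1).
T₁⁴ − T₂⁴ = 5.353×10¹⁰ − 9.846×10⁹ = 4.368×10¹⁰ K⁴.
1/ε₁ + 1/ε₂ − 1 = 2.326 + 1.220 − 1 = 2.545.
q = 5.67×10⁻⁸ × 4.368×10¹⁰ / 2.545.

q ≈ 973 W/m²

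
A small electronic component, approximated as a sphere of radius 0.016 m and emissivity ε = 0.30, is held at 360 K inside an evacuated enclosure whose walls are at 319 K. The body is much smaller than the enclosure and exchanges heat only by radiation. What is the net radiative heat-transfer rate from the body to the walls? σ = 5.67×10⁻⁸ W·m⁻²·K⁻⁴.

For a small grey body in a large enclosure: P_net = εσA(T_body⁴ − T_wall⁴).
A = 4πr² = 0.003217 m²; T_body⁴ − T_wall⁴ = 1.680×10¹⁰ − 1.036×10¹⁰ = 6.441×10⁹ K⁴.
|P_net| = 0.30·5.67×10⁻⁸·0.003217·6.441×10⁹.

P_net ≈ 0.352 W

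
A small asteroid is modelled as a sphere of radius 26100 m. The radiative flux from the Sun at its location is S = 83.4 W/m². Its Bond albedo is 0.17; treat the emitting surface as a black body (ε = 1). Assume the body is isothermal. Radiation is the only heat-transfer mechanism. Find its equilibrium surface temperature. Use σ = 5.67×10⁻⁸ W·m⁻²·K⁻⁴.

At equilibrium, absorbed power = emitted power.
Absorbing cross-section = πr² = 2.140×10⁹ m²; emitting surface = 4πr² = 8.560×10⁹ m² (ratio 4).
(1−a)S·A_cross = εσ·A_surf·T⁴  ⇒  T⁴ = (1−a)S/(4σ).
T⁴ = 0.830·83.4/(4·5.67×10⁻⁸) = 3.052×10⁸ K⁴.
T = (3.052×10⁸)^(1/4).

T ≈ 132 K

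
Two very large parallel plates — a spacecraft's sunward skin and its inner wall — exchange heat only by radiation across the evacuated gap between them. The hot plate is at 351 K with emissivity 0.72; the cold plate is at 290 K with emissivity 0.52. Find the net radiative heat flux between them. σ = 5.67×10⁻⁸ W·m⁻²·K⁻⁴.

q ≈ 199 W/m²

For two infinite grey parallel plates, q = σ(T₁⁴ − T₂⁴)/(1/ε₁ + 1/ε₂ − 1).
T₁⁴ − T₂⁴ = 1.518×10¹⁰ − 7.073×10⁹ = 8.106×10⁹ K⁴.
1/ε₁ + 1/ε₂ − 1 = 1.389 + 1.923 − 1 = 2.312.
q = 5.67×10⁻⁸ × 8.106×10⁹ / 2.312.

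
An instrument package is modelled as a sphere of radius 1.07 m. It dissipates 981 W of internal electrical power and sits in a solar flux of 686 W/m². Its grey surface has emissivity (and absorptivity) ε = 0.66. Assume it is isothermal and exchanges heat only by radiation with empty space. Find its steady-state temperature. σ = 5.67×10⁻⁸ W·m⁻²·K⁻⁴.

At steady state, absorbed solar power + internal power = radiated power.
Absorbed: α·S·A_cross = 0.66·686·3.597 = 1628 W (cross-section πr²).
Total input = 1628 + 981 = 2609 W.
Radiated: εσ·A_surf·T⁴ with A_surf = 4πr² = 14.39 m².
T⁴ = 2609/(0.66·5.67×10⁻⁸·14.39) = 4.847×10⁹ K⁴.

T ≈ 264 K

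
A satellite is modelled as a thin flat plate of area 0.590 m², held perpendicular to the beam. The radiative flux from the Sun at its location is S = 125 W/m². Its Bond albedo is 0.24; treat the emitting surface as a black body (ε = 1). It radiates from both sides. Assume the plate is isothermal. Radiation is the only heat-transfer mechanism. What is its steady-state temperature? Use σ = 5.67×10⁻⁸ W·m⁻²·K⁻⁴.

At equilibrium, absorbed power = emitted power.
Absorbing cross-section = A = 0.5900 m²; emitting surface = 2A = 1.180 m² (ratio 2).
(1−a)S·A_cross = εσ·A_surf·T⁴  ⇒  T⁴ = (1−a)S/(2σ).
T⁴ = 0.760·125/(2·5.67×10⁻⁸) = 8.377×10⁸ K⁴.
T = (8.377×10⁸)^(1/4).

T ≈ 170 K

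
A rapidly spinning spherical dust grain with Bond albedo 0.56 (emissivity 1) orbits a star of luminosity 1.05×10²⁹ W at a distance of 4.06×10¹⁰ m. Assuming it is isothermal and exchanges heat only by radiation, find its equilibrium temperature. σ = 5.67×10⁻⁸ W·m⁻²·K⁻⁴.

T ≈ 1770 K

First find the stellar flux at distance d: S = L/(4πd²) = 1.05×10²⁹/(4π·(4.06×10¹⁰)²) = 5.069×10⁶ W/m².
For an isothermal sphere, absorbed (1−a)S·πr² = emitted σ·4πr²·T⁴, so T⁴ = (1−a)S/(4σ).
T⁴ = 0.440·5.069×10⁶/(4·5.67×10⁻⁸) = 9.834×10¹² K⁴.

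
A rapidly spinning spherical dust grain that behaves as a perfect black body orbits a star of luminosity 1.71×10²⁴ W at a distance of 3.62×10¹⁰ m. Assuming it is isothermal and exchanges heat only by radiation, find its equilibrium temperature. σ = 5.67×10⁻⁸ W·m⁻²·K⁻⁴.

First find the stellar flux at distance d: S = L/(4πd²) = 1.71×10²⁴/(4π·(3.62×10¹⁰)²) = 103.8 W/m².
For an isothermal sphere, absorbed (1−a)S·πr² = emitted σ·4πr²·T⁴, so T⁴ = (1−a)S/(4σ).
T⁴ = 1.00·103.8/(4·5.67×10⁻⁸) = 4.579×10⁸ K⁴.

T ≈ 146 K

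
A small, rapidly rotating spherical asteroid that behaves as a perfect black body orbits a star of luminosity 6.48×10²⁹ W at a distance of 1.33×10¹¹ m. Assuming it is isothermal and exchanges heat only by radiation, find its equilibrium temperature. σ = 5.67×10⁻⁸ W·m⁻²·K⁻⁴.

First find the stellar flux at distance d: S = L/(4πd²) = 6.48×10²⁹/(4π·(1.33×10¹¹)²) = 2.915×10⁶ W/m².
For an isothermal sphere, absorbed (1−a)S·πr² = emitted σ·4πr²·T⁴, so T⁴ = (1−a)S/(4σ).
T⁴ = 1.00·2.915×10⁶/(4·5.67×10⁻⁸) = 1.285×10¹³ K⁴.

T ≈ 1890 K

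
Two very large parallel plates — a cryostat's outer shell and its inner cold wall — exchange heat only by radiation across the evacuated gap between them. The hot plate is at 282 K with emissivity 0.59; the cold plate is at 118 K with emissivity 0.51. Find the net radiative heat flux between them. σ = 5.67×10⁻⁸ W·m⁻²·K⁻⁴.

q ≈ 131 W/m²

For two infinite grey parallel plates, q = σ(T₁⁴ − T₂⁴)/(1/ε₁ + 1/ε₂ − 1).
T₁⁴ − T₂⁴ = 6.324×10⁹ − 1.939×10⁸ = 6.130×10⁹ K⁴.
1/ε₁ + 1/ε₂ − 1 = 1.695 + 1.961 − 1 = 2.656.
q = 5.67×10⁻⁸ × 6.130×10⁹ / 2.656.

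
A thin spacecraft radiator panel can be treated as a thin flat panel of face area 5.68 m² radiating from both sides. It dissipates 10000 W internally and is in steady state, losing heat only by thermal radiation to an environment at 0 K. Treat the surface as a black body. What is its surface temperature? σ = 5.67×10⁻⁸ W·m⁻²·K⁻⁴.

T ≈ 353 K

Steady state: internal power = radiated power, P = εσA T⁴.
Radiating area A = 2·5.68 = 11.36 m².
T⁴ = P/(εσA) = 10000/(1.0·5.67×10⁻⁸·11.36) = 1.553×10¹⁰ K⁴.
T = (1.553×10¹⁰)^(1/4).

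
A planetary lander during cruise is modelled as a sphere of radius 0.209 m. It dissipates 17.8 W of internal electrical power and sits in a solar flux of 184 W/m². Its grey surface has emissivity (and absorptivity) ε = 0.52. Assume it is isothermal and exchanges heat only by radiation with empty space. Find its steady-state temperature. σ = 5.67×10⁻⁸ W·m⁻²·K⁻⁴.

At steady state, absorbed solar power + internal power = radiated power.
Absorbed: α·S·A_cross = 0.52·184·0.1372 = 13.13 W (cross-section πr²).
Total input = 13.13 + 17.8 = 30.93 W.
Radiated: εσ·A_surf·T⁴ with A_surf = 4πr² = 0.5489 m².
T⁴ = 30.93/(0.52·5.67×10⁻⁸·0.5489) = 1.911×10⁹ K⁴.

T ≈ 209 K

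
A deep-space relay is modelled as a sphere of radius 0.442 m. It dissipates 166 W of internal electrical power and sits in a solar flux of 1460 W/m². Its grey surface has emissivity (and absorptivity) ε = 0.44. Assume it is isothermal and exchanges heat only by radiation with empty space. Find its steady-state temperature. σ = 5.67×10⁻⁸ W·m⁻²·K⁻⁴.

T ≈ 309 K

At steady state, absorbed solar power + internal power = radiated power.
Absorbed: α·S·A_cross = 0.44·1460·0.6138 = 394.3 W (cross-section πr²).
Total input = 394.3 + 166 = 560.3 W.
Radiated: εσ·A_surf·T⁴ with A_surf = 4πr² = 2.455 m².
T⁴ = 560.3/(0.44·5.67×10⁻⁸·2.455) = 9.148×10⁹ K⁴.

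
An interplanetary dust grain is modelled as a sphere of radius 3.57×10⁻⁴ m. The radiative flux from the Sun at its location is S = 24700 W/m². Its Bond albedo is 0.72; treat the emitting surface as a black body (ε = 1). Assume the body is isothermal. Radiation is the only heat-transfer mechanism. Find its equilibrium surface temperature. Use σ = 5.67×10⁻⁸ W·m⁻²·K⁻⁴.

T ≈ 418 K

At equilibrium, absorbed power = emitted power.
Absorbing cross-section = πr² = 4.004×10⁻⁷ m²; emitting surface = 4πr² = 1.602×10⁻⁶ m² (ratio 4).
(1−a)S·A_cross = εσ·A_surf·T⁴  ⇒  T⁴ = (1−a)S/(4σ).
T⁴ = 0.280·24700/(4·5.67×10⁻⁸) = 3.049×10¹⁰ K⁴.
T = (3.049×10¹⁰)^(1/4).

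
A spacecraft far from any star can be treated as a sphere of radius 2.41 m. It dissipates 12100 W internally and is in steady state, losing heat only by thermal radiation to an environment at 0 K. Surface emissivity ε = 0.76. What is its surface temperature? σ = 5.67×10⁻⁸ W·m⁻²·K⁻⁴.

T ≈ 249 K

Steady state: internal power = radiated power, P = εσA T⁴.
Radiating area A = 4πr² = 72.99 m².
T⁴ = P/(εσA) = 12100/(0.76·5.67×10⁻⁸·72.99) = 3.847×10⁹ K⁴.
T = (3.847×10⁹)^(1/4).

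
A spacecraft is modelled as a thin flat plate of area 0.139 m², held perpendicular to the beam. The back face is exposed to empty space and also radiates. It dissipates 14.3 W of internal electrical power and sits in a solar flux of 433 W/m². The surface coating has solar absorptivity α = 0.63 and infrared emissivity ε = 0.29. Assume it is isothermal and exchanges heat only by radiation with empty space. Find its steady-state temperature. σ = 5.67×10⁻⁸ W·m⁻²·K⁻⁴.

T ≈ 327 K

At steady state, absorbed solar power + internal power = radiated power.
Absorbed: α·S·A_cross = 0.63·433·0.1390 = 37.92 W (cross-section A).
Total input = 37.92 + 14.3 = 52.22 W.
Radiated: εσ·A_surf·T⁴ with A_surf = 2A = 0.2780 m².
T⁴ = 52.22/(0.29·5.67×10⁻⁸·0.2780) = 1.142×10¹⁰ K⁴.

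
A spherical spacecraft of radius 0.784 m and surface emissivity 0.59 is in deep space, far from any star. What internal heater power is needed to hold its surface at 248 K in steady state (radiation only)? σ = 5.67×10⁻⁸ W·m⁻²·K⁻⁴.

P ≈ 977 W

P = εσ·4πr²·T⁴.
4πr² = 7.724 m²; T⁴ = 3.783×10⁹ K⁴.
P = 0.59·5.67×10⁻⁸·7.724·3.783×10⁹.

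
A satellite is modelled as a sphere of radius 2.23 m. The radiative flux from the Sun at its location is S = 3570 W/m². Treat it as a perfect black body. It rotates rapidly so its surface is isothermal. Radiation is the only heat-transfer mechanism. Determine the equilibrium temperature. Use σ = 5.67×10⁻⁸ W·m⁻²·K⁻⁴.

T ≈ 354 K

At equilibrium, absorbed power = emitted power.
Absorbing cross-section = πr² = 15.62 m²; emitting surface = 4πr² = 62.49 m² (ratio 4).
S·A_cross = εσ·A_surf·T⁴  ⇒  T⁴ = S/(4σ).
T⁴ = 1.00·3570/(4·5.67×10⁻⁸) = 1.574×10¹⁰ K⁴.
T = (1.574×10¹⁰)^(1/4).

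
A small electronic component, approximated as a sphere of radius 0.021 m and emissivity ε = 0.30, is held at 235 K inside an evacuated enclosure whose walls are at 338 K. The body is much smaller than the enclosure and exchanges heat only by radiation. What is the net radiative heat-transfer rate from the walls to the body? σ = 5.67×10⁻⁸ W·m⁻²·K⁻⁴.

P_net ≈ 0.943 W

For a small grey body in a large enclosure: P_net = εσA(T_body⁴ − T_wall⁴).
A = 4πr² = 0.005542 m²; T_body⁴ − T_wall⁴ = 3.050×10⁹ − 1.305×10¹⁰ = -1.000×10¹⁰ K⁴.
|P_net| = 0.30·5.67×10⁻⁸·0.005542·1.000×10¹⁰.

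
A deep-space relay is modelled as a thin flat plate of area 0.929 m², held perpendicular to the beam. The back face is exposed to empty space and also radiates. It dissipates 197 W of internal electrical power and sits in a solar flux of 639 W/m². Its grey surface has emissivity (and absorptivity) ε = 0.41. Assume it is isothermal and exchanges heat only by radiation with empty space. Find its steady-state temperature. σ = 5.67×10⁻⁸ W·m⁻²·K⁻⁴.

T ≈ 318 K

At steady state, absorbed solar power + internal power = radiated power.
Absorbed: α·S·A_cross = 0.41·639·0.9290 = 243.4 W (cross-section A).
Total input = 243.4 + 197 = 440.4 W.
Radiated: εσ·A_surf·T⁴ with A_surf = 2A = 1.858 m².
T⁴ = 440.4/(0.41·5.67×10⁻⁸·1.858) = 1.020×10¹⁰ K⁴.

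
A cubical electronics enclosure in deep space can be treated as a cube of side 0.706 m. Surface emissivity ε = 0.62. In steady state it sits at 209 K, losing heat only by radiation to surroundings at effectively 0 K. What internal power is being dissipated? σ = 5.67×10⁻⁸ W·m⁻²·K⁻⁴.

Steady state: P = εσA T⁴.
A = 6L² = 2.991 m²; T⁴ = (209)⁴ = 1.908×10⁹ K⁴.
P = 0.62 × 5.67×10⁻⁸ × 2.991 × 1.908×10⁹.

P ≈ 201 W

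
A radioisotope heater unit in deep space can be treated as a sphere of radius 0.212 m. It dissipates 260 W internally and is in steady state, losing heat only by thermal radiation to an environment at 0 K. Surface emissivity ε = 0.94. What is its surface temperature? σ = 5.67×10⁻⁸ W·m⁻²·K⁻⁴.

T ≈ 305 K

Steady state: internal power = radiated power, P = εσA T⁴.
Radiating area A = 4πr² = 0.5648 m².
T⁴ = P/(εσA) = 260/(0.94·5.67×10⁻⁸·0.5648) = 8.637×10⁹ K⁴.
T = (8.637×10⁹)^(1/4).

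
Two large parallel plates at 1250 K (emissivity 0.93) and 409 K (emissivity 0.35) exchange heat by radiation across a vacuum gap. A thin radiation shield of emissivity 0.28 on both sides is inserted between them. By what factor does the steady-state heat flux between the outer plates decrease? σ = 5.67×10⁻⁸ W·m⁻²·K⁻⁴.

Without shield: q₀ = σΔ(T⁴)/(1/ε₁+1/ε₂−1) with denominator 2.932.
With shield the two gaps are in series; the resistances add: (1/ε₁+1/ε_s−1)+(1/ε_s+1/ε₂−1) = 3.647+5.429 = 9.075.
Heat-flux ratio q₀/q = 9.075/2.932.

factor ≈ 3.09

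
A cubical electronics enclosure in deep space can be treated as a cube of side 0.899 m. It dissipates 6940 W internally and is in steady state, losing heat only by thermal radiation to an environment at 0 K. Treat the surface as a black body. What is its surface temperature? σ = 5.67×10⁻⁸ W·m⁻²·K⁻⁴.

T ≈ 399 K

Steady state: internal power = radiated power, P = εσA T⁴.
Radiating area A = 6L² = 4.849 m².
T⁴ = P/(εσA) = 6940/(1.0·5.67×10⁻⁸·4.849) = 2.524×10¹⁰ K⁴.
T = (2.524×10¹⁰)^(1/4).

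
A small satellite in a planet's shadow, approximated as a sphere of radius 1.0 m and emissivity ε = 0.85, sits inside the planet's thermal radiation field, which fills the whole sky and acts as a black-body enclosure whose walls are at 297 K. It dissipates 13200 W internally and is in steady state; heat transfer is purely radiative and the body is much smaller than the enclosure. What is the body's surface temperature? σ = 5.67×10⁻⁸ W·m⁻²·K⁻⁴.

T ≈ 415 K

For a small grey body in a large enclosure, net radiated power = εσA(T⁴ − T_w⁴).
Steady state: P = εσA(T⁴ − T_w⁴) with A = 4πr² = 12.57 m².
T⁴ = P/(εσA) + T_w⁴ = 13200/(0.85·5.67×10⁻⁸·12.57) + (297)⁴
    = 2.180×10¹⁰ + 7.781×10⁹ = 2.958×10¹⁰ K⁴.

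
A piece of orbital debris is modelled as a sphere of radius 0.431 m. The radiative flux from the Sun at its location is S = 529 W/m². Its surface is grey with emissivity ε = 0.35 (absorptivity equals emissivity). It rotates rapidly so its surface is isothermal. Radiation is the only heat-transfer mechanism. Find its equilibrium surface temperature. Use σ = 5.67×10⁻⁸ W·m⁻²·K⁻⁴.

T ≈ 220 K

At equilibrium, absorbed power = emitted power.
Absorbing cross-section = πr² = 0.5836 m²; emitting surface = 4πr² = 2.334 m² (ratio 4).
εS·A_cross = εσ·A_surf·T⁴  ⇒  T⁴ = S/(4σ)   (ε cancels).
T⁴ = 529/(4·5.67×10⁻⁸) = 2.332×10⁹ K⁴.
T = (2.332×10⁹)^(1/4).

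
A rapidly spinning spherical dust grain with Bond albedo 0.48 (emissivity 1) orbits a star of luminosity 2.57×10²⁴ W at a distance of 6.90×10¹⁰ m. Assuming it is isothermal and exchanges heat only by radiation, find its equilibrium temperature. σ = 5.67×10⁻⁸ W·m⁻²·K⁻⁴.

First find the stellar flux at distance d: S = L/(4πd²) = 2.57×10²⁴/(4π·(6.90×10¹⁰)²) = 42.96 W/m².
For an isothermal sphere, absorbed (1−a)S·πr² = emitted σ·4πr²·T⁴, so T⁴ = (1−a)S/(4σ).
T⁴ = 0.520·42.96/(4·5.67×10⁻⁸) = 9.849×10⁷ K⁴.

T ≈ 99.6 K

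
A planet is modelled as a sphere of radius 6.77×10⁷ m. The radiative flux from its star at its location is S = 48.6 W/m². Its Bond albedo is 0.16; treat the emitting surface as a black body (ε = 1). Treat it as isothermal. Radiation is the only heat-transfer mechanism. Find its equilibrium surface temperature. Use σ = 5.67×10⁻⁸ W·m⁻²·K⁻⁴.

At equilibrium, absorbed power = emitted power.
Absorbing cross-section = πr² = 1.440×10¹⁶ m²; emitting surface = 4πr² = 5.760×10¹⁶ m² (ratio 4).
(1−a)S·A_cross = εσ·A_surf·T⁴  ⇒  T⁴ = (1−a)S/(4σ).
T⁴ = 0.840·48.6/(4·5.67×10⁻⁸) = 1.800×10⁸ K⁴.
T = (1.800×10⁸)^(1/4).

T ≈ 116 K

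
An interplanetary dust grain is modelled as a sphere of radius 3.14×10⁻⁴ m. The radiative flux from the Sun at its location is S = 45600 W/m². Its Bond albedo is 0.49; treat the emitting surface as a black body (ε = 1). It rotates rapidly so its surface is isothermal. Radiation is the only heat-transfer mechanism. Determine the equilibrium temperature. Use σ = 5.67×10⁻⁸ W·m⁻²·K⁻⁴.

At equilibrium, absorbed power = emitted power.
Absorbing cross-section = πr² = 3.097×10⁻⁷ m²; emitting surface = 4πr² = 1.239×10⁻⁶ m² (ratio 4).
(1−a)S·A_cross = εσ·A_surf·T⁴  ⇒  T⁴ = (1−a)S/(4σ).
T⁴ = 0.510·45600/(4·5.67×10⁻⁸) = 1.025×10¹¹ K⁴.
T = (1.025×10¹¹)^(1/4).

T ≈ 566 K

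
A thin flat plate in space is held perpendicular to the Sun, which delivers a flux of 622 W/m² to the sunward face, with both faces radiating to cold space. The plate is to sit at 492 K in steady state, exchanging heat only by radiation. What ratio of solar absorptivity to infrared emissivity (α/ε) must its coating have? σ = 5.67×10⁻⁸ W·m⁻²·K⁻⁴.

Balance: αS·A = εσ·2A·T⁴ ⇒ α/ε = 2σT⁴/S.
α/ε = 2·5.67×10⁻⁸·(492)⁴/622 = 2·5.67×10⁻⁸·5.859×10¹⁰/622.

α/ε ≈ 10.7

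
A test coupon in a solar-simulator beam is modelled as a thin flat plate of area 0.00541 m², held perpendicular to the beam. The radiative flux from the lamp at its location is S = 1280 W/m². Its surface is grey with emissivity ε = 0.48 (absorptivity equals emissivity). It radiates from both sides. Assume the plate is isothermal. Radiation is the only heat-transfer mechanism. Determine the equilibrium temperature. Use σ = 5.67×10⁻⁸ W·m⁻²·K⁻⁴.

At equilibrium, absorbed power = emitted power.
Absorbing cross-section = A = 0.005410 m²; emitting surface = 2A = 0.01082 m² (ratio 2).
εS·A_cross = εσ·A_surf·T⁴  ⇒  T⁴ = S/(2σ)   (ε cancels).
T⁴ = 1280/(2·5.67×10⁻⁸) = 1.129×10¹⁰ K⁴.
T = (1.129×10¹⁰)^(1/4).

T ≈ 326 K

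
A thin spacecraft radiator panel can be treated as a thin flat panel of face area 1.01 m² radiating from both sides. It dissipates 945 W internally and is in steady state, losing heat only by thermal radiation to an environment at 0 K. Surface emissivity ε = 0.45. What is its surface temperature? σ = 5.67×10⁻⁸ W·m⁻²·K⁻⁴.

T ≈ 368 K

Steady state: internal power = radiated power, P = εσA T⁴.
Radiating area A = 2·1.01 = 2.020 m².
T⁴ = P/(εσA) = 945/(0.45·5.67×10⁻⁸·2.020) = 1.834×10¹⁰ K⁴.
T = (1.834×10¹⁰)^(1/4).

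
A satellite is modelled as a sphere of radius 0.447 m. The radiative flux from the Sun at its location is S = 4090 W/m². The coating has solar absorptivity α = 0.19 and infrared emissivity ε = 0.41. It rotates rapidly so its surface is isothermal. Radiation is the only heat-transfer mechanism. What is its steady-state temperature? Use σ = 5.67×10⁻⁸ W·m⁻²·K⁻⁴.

At equilibrium, absorbed power = emitted power.
Absorbing cross-section = πr² = 0.6277 m²; emitting surface = 4πr² = 2.511 m² (ratio 4).
αS·A_cross = εσ·A_surf·T⁴  ⇒  T⁴ = αS/(ε·4σ).
T⁴ = 0.190·4090/(0.41·4·5.67×10⁻⁸) = 8.357×10⁹ K⁴.
T = (8.357×10⁹)^(1/4).

T ≈ 302 K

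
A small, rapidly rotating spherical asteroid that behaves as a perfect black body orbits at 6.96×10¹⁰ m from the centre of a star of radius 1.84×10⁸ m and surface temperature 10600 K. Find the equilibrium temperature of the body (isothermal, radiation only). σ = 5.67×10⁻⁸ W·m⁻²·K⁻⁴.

The star's surface emits σT_*⁴; at distance d the flux is S = σT_*⁴(R_*/d)².
S = 5.67×10⁻⁸·(10600)⁴·(1.84×10⁸/6.96×10¹⁰)² = 5003 W/m².
For an isothermal sphere T⁴ = (1−a)S/(4σ) = 2.206×10¹⁰ K⁴.

T ≈ 385 K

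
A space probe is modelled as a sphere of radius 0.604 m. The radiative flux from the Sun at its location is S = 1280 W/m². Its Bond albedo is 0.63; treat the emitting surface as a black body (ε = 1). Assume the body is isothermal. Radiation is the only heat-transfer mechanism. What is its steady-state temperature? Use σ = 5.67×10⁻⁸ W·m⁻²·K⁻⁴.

At equilibrium, absorbed power = emitted power.
Absorbing cross-section = πr² = 1.146 m²; emitting surface = 4πr² = 4.584 m² (ratio 4).
(1−a)S·A_cross = εσ·A_surf·T⁴  ⇒  T⁴ = (1−a)S/(4σ).
T⁴ = 0.370·1280/(4·5.67×10⁻⁸) = 2.088×10⁹ K⁴.
T = (2.088×10⁹)^(1/4).

T ≈ 214 K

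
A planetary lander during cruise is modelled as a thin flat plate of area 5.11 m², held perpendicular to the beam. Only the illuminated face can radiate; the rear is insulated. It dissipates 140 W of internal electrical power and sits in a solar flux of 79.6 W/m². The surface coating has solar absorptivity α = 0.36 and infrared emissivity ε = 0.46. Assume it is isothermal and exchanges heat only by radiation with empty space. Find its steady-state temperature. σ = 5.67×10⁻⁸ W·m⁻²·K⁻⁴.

At steady state, absorbed solar power + internal power = radiated power.
Absorbed: α·S·A_cross = 0.36·79.6·5.110 = 146.4 W (cross-section A).
Total input = 146.4 + 140 = 286.4 W.
Radiated: εσ·A_surf·T⁴ with A_surf = A = 5.110 m².
T⁴ = 286.4/(0.46·5.67×10⁻⁸·5.110) = 2.149×10⁹ K⁴.

T ≈ 215 K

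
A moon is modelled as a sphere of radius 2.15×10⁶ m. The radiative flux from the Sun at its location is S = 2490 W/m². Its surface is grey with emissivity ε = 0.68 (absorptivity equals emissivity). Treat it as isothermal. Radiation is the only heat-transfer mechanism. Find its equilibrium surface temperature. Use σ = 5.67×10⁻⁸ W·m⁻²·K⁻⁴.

At equilibrium, absorbed power = emitted power.
Absorbing cross-section = πr² = 1.452×10¹³ m²; emitting surface = 4πr² = 5.809×10¹³ m² (ratio 4).
εS·A_cross = εσ·A_surf·T⁴  ⇒  T⁴ = S/(4σ)   (ε cancels).
T⁴ = 2490/(4·5.67×10⁻⁸) = 1.098×10¹⁰ K⁴.
T = (1.098×10¹⁰)^(1/4).

T ≈ 324 K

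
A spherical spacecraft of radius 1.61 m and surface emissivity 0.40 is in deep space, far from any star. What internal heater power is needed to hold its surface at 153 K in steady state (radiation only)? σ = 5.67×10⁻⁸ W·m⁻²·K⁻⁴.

P = εσ·4πr²·T⁴.
4πr² = 32.57 m²; T⁴ = 5.480×10⁸ K⁴.
P = 0.40·5.67×10⁻⁸·32.57·5.480×10⁸.

P ≈ 405 W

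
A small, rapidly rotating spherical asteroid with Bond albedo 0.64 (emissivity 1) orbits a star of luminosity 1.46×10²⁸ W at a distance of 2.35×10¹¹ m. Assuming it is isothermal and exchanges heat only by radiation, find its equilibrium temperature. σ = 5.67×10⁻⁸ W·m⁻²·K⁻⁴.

T ≈ 427 K

First find the stellar flux at distance d: S = L/(4πd²) = 1.46×10²⁸/(4π·(2.35×10¹¹)²) = 21040 W/m².
For an isothermal sphere, absorbed (1−a)S·πr² = emitted σ·4πr²·T⁴, so T⁴ = (1−a)S/(4σ).
T⁴ = 0.360·21040/(4·5.67×10⁻⁸) = 3.339×10¹⁰ K⁴.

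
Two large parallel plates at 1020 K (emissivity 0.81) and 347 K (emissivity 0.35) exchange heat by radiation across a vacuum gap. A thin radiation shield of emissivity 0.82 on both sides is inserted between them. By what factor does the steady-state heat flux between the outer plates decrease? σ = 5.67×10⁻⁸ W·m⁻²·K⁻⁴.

factor ≈ 1.47

Without shield: q₀ = σΔ(T⁴)/(1/ε₁+1/ε₂−1) with denominator 3.092.
With shield the two gaps are in series; the resistances add: (1/ε₁+1/ε_s−1)+(1/ε_s+1/ε₂−1) = 1.454+3.077 = 4.531.
Heat-flux ratio q₀/q = 4.531/3.092.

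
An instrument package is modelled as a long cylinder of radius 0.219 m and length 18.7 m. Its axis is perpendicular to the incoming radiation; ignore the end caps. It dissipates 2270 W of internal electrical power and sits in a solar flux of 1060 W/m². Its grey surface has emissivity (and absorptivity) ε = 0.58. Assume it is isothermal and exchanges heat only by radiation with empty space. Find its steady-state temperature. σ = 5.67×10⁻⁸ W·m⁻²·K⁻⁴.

At steady state, absorbed solar power + internal power = radiated power.
Absorbed: α·S·A_cross = 0.58·1060·8.191 = 5036 W (cross-section 2rL).
Total input = 5036 + 2270 = 7306 W.
Radiated: εσ·A_surf·T⁴ with A_surf = 2πrL = 25.73 m².
T⁴ = 7306/(0.58·5.67×10⁻⁸·25.73) = 8.633×10⁹ K⁴.

T ≈ 305 K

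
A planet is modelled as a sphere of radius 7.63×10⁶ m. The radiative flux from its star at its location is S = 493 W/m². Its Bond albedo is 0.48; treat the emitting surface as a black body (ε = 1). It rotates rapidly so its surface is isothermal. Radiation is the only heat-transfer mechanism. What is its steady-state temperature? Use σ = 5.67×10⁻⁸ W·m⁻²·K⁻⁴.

T ≈ 183 K

At equilibrium, absorbed power = emitted power.
Absorbing cross-section = πr² = 1.829×10¹⁴ m²; emitting surface = 4πr² = 7.316×10¹⁴ m² (ratio 4).
(1−a)S·A_cross = εσ·A_surf·T⁴  ⇒  T⁴ = (1−a)S/(4σ).
T⁴ = 0.520·493/(4·5.67×10⁻⁸) = 1.130×10⁹ K⁴.
T = (1.130×10⁹)^(1/4).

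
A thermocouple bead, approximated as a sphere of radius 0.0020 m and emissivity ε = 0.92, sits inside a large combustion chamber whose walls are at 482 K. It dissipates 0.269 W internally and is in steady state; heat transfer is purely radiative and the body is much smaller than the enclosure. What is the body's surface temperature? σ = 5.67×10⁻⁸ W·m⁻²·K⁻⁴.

T ≈ 629 K

For a small grey body in a large enclosure, net radiated power = εσA(T⁴ − T_w⁴).
Steady state: P = εσA(T⁴ − T_w⁴) with A = 4πr² = 5.027×10⁻⁵ m².
T⁴ = P/(εσA) + T_w⁴ = 0.269/(0.92·5.67×10⁻⁸·5.027×10⁻⁵) + (482)⁴
    = 1.026×10¹¹ + 5.397×10¹⁰ = 1.566×10¹¹ K⁴.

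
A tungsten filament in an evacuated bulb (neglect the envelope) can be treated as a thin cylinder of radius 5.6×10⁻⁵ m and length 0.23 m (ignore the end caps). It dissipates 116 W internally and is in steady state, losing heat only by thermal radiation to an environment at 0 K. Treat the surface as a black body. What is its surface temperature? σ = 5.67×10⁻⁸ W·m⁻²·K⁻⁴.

Steady state: internal power = radiated power, P = εσA T⁴.
Radiating area A = 2πrL = 8.093×10⁻⁵ m².
T⁴ = P/(εσA) = 116/(1.0·5.67×10⁻⁸·8.093×10⁻⁵) = 2.528×10¹³ K⁴.
T = (2.528×10¹³)^(1/4).

T ≈ 2240 K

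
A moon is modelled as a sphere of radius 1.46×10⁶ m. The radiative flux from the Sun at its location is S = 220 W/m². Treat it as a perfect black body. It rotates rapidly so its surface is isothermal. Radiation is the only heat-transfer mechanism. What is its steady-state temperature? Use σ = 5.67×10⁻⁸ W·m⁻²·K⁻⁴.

T ≈ 176 K

At equilibrium, absorbed power = emitted power.
Absorbing cross-section = πr² = 6.697×10¹² m²; emitting surface = 4πr² = 2.679×10¹³ m² (ratio 4).
S·A_cross = εσ·A_surf·T⁴  ⇒  T⁴ = S/(4σ).
T⁴ = 1.00·220/(4·5.67×10⁻⁸) = 9.700×10⁸ K⁴.
T = (9.700×10⁸)^(1/4).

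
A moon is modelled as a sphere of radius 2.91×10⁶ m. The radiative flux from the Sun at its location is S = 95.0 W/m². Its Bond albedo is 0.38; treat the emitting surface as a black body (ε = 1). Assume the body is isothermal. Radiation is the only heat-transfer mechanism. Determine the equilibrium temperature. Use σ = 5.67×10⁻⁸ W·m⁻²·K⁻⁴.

T ≈ 127 K

At equilibrium, absorbed power = emitted power.
Absorbing cross-section = πr² = 2.660×10¹³ m²; emitting surface = 4πr² = 1.064×10¹⁴ m² (ratio 4).
(1−a)S·A_cross = εσ·A_surf·T⁴  ⇒  T⁴ = (1−a)S/(4σ).
T⁴ = 0.620·95.0/(4·5.67×10⁻⁸) = 2.597×10⁸ K⁴.
T = (2.597×10⁸)^(1/4).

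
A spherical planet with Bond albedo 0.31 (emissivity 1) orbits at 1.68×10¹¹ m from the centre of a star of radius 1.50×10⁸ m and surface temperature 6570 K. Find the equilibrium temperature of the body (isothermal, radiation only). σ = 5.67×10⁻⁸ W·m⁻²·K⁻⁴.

The star's surface emits σT_*⁴; at distance d the flux is S = σT_*⁴(R_*/d)².
S = 5.67×10⁻⁸·(6570)⁴·(1.50×10⁸/1.68×10¹¹)² = 84.22 W/m².
For an isothermal sphere T⁴ = (1−a)S/(4σ) = 2.562×10⁸ K⁴.

T ≈ 127 K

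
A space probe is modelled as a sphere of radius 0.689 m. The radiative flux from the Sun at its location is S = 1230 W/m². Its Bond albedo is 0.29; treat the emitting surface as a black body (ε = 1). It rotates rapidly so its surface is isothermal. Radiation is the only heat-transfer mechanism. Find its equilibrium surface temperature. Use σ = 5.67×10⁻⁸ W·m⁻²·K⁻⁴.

T ≈ 249 K

At equilibrium, absorbed power = emitted power.
Absorbing cross-section = πr² = 1.491 m²; emitting surface = 4πr² = 5.966 m² (ratio 4).
(1−a)S·A_cross = εσ·A_surf·T⁴  ⇒  T⁴ = (1−a)S/(4σ).
T⁴ = 0.710·1230/(4·5.67×10⁻⁸) = 3.851×10⁹ K⁴.
T = (3.851×10⁹)^(1/4).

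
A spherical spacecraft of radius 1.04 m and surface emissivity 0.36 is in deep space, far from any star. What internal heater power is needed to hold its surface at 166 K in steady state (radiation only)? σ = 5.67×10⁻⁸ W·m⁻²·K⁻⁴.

P ≈ 211 W

P = εσ·4πr²·T⁴.
4πr² = 13.59 m²; T⁴ = 7.593×10⁸ K⁴.
P = 0.36·5.67×10⁻⁸·13.59·7.593×10⁸.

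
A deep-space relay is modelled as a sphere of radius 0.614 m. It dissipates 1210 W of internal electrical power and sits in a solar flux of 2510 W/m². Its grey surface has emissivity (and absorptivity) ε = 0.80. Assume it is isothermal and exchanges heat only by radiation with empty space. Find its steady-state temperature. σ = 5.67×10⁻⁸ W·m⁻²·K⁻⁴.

At steady state, absorbed solar power + internal power = radiated power.
Absorbed: α·S·A_cross = 0.80·2510·1.184 = 2378 W (cross-section πr²).
Total input = 2378 + 1210 = 3588 W.
Radiated: εσ·A_surf·T⁴ with A_surf = 4πr² = 4.737 m².
T⁴ = 3588/(0.80·5.67×10⁻⁸·4.737) = 1.670×10¹⁰ K⁴.

T ≈ 359 K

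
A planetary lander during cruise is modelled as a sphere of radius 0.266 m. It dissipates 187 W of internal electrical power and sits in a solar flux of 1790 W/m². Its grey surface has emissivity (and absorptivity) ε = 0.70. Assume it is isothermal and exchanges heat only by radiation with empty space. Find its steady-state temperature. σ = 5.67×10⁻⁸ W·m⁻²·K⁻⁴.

At steady state, absorbed solar power + internal power = radiated power.
Absorbed: α·S·A_cross = 0.70·1790·0.2223 = 278.5 W (cross-section πr²).
Total input = 278.5 + 187 = 465.5 W.
Radiated: εσ·A_surf·T⁴ with A_surf = 4πr² = 0.8891 m².
T⁴ = 465.5/(0.70·5.67×10⁻⁸·0.8891) = 1.319×10¹⁰ K⁴.

T ≈ 339 K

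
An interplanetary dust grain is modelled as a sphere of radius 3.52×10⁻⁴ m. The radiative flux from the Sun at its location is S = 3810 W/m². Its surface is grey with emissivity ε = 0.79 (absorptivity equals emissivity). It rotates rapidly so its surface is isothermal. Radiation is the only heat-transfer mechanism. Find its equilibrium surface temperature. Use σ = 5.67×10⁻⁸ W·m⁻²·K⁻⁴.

T ≈ 360 K

At equilibrium, absorbed power = emitted power.
Absorbing cross-section = πr² = 3.893×10⁻⁷ m²; emitting surface = 4πr² = 1.557×10⁻⁶ m² (ratio 4).
εS·A_cross = εσ·A_surf·T⁴  ⇒  T⁴ = S/(4σ)   (ε cancels).
T⁴ = 3810/(4·5.67×10⁻⁸) = 1.680×10¹⁰ K⁴.
T = (1.680×10¹⁰)^(1/4).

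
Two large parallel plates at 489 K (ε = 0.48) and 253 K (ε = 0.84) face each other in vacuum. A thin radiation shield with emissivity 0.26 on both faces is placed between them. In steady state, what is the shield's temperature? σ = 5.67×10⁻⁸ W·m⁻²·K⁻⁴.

T_s ≈ 409 K

In steady state the net flux on the hot side equals that on the cold side.
σ(T₁⁴−T_s⁴)/D₁ = σ(T_s⁴−T₂⁴)/D₂, with D₁ = 1/ε₁+1/ε_s−1 = 4.929, D₂ = 1/ε_s+1/ε₂−1 = 4.037.
Solve for T_s⁴: T_s⁴ = (D₂·T₁⁴ + D₁·T₂⁴)/(D₁+D₂) = 2.800×10¹⁰ K⁴.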